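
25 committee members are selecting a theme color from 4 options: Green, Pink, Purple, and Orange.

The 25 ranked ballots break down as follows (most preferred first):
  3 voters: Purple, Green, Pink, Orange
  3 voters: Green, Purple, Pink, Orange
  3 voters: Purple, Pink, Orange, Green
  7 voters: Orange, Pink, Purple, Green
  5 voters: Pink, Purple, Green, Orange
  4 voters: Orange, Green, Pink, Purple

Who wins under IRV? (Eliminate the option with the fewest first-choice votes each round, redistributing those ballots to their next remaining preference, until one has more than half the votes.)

Purple

Round 1: Green 3, Pink 5, Purple 6, Orange 11. Green eliminated.
Round 2: Pink 5, Purple 9, Orange 11. Pink eliminated.
Round 3: Purple 14, Orange 11. Purple has a majority (≥13).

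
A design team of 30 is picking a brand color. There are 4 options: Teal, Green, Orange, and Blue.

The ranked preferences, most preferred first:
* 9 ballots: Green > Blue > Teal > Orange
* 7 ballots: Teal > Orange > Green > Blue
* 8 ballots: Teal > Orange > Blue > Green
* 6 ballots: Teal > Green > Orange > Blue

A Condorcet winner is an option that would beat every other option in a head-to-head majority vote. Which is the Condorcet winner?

Teal

Teal vs Green: 21–9
Teal vs Orange: 30–0
Teal vs Blue: 21–9
Teal beats every other option.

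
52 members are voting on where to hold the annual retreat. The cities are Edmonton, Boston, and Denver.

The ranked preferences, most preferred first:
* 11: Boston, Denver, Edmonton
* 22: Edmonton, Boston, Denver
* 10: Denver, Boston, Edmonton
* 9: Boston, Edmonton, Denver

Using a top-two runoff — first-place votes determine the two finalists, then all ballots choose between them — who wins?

Round 1 first-place votes: Edmonton 22, Boston 20, Denver 10. Edmonton and Boston advance.
Runoff: Edmonton is ranked above Boston on 22 ballots, Boston above Edmonton on 30.

Boston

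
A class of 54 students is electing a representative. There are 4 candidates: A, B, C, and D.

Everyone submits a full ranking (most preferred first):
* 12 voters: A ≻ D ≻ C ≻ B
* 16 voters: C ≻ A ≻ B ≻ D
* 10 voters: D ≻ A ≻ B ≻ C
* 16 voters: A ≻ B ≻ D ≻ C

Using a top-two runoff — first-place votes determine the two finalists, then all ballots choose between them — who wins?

A

Round 1 first-place votes: A 28, B 0, C 16, D 10. A and C advance.
Runoff: A is ranked above C on 38 ballots, C above A on 16.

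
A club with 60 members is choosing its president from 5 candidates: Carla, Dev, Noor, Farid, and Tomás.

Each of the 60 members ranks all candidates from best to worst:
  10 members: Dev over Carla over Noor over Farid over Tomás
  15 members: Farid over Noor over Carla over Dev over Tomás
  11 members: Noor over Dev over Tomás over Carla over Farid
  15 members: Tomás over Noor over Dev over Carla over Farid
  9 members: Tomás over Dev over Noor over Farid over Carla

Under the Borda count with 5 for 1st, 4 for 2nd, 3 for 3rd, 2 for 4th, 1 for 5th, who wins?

Noor

Carla: 10×4 + 15×3 + 11×2 + 15×2 + 9×1 = 146
Dev: 10×5 + 15×2 + 11×4 + 15×3 + 9×4 = 205
Noor: 10×3 + 15×4 + 11×5 + 15×4 + 9×3 = 232
Farid: 10×2 + 15×5 + 11×1 + 15×1 + 9×2 = 139
Tomás: 10×1 + 15×1 + 11×3 + 15×5 + 9×5 = 178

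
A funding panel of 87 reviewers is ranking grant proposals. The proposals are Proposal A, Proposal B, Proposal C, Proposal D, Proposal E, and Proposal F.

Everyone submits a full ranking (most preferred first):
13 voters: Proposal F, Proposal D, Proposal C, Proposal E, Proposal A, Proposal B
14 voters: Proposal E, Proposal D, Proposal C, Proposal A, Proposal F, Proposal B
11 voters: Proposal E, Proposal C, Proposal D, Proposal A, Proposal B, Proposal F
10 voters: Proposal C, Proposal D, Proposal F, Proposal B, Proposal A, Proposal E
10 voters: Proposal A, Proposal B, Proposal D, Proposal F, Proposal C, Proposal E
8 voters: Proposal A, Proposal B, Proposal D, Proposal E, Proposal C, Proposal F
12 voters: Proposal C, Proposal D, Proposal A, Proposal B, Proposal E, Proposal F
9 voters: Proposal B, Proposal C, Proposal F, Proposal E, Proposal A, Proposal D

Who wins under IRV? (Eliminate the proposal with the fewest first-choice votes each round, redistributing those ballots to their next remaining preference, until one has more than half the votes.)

Proposal C

Round 1: Proposal A 18, Proposal B 9, Proposal C 22, Proposal D 0, Proposal E 25, Proposal F 13. Proposal D eliminated.
Round 2: Proposal A 18, Proposal B 9, Proposal C 22, Proposal E 25, Proposal F 13. Proposal B eliminated.
Round 3: Proposal A 18, Proposal C 31, Proposal E 25, Proposal F 13. Proposal F eliminated.
Round 4: Proposal A 18, Proposal C 44, Proposal E 25. Proposal C has a majority (≥44).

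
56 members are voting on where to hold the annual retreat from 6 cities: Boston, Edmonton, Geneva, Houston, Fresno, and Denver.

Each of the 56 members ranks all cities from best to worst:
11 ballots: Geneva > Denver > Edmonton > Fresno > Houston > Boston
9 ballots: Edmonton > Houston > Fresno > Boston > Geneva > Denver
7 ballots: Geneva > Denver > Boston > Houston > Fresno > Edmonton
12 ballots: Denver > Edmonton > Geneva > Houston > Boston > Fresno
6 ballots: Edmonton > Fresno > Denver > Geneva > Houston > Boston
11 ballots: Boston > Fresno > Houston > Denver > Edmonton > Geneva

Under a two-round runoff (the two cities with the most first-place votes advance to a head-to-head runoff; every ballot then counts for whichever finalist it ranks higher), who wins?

Edmonton

Round 1 first-place votes: Boston 11, Edmonton 15, Geneva 18, Houston 0, Fresno 0, Denver 12. Geneva and Edmonton advance.
Runoff: Geneva is ranked above Edmonton on 18 ballots, Edmonton above Geneva on 38.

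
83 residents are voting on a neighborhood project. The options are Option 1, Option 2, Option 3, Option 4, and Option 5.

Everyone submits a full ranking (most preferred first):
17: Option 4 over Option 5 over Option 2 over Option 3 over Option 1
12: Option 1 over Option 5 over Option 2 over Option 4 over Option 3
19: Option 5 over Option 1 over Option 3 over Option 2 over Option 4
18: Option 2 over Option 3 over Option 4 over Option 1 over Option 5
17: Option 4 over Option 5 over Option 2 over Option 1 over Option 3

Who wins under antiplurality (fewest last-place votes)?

Last-place votes: Option 1 17, Option 2 0, Option 3 29, Option 4 19, Option 5 18.

Option 2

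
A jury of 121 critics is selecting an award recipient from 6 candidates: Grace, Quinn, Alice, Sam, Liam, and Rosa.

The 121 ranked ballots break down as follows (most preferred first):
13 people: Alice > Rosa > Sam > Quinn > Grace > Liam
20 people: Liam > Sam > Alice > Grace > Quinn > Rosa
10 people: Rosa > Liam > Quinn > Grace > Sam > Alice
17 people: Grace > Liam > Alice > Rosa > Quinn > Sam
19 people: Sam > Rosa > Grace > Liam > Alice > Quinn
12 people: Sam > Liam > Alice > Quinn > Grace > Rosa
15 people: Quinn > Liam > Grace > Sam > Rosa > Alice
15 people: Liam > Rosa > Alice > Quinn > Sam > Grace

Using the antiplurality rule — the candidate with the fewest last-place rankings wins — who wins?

Liam

Last-place votes: Grace 15, Quinn 19, Alice 25, Sam 17, Liam 13, Rosa 32.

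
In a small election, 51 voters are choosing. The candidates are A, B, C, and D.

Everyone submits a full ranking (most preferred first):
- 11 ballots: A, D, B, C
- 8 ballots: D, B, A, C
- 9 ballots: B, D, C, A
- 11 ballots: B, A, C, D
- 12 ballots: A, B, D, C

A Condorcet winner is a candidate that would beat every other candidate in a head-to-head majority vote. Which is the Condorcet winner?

B vs A: 28–23
B vs C: 51–0
B vs D: 32–19
B beats every other candidate.

B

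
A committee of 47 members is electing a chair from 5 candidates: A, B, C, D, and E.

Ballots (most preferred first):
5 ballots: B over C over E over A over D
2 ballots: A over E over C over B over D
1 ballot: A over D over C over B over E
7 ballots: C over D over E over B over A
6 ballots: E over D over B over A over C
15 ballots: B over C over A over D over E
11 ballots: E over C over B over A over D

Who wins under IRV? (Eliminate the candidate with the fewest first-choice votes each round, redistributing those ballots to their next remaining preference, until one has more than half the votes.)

E

Round 1: A 3, B 20, C 7, D 0, E 17. D eliminated.
Round 2: A 3, B 20, C 7, E 17. A eliminated.
Round 3: B 20, C 8, E 19. C eliminated.
Round 4: B 21, E 26. E has a majority (≥24).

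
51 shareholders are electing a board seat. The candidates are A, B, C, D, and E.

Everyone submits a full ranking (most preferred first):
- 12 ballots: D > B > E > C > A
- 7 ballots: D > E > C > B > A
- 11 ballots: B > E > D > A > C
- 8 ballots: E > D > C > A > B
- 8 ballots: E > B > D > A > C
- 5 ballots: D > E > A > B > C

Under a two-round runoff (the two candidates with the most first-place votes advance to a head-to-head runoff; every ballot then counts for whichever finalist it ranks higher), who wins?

Round 1 first-place votes: A 0, B 11, C 0, D 24, E 16. D and E advance.
Runoff: D is ranked above E on 24 ballots, E above D on 27.

E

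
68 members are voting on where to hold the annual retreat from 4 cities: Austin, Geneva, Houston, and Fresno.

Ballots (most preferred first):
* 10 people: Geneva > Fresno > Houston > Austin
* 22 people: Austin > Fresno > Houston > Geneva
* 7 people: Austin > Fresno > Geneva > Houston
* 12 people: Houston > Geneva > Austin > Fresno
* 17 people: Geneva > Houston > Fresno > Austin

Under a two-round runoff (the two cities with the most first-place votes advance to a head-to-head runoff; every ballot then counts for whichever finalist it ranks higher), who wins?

Geneva

Round 1 first-place votes: Austin 29, Geneva 27, Houston 12, Fresno 0. Austin and Geneva advance.
Runoff: Austin is ranked above Geneva on 29 ballots, Geneva above Austin on 39.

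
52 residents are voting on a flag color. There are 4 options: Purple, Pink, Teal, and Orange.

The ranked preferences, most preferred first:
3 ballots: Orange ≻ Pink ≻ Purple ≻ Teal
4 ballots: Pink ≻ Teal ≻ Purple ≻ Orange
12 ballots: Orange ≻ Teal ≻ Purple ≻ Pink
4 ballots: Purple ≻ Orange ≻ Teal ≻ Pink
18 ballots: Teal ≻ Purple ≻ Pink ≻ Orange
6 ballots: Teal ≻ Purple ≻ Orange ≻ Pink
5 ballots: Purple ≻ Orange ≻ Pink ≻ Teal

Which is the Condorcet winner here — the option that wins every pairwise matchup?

Teal vs Purple: 40–12
Teal vs Pink: 40–12
Teal vs Orange: 28–24
Teal beats every other option.

Teal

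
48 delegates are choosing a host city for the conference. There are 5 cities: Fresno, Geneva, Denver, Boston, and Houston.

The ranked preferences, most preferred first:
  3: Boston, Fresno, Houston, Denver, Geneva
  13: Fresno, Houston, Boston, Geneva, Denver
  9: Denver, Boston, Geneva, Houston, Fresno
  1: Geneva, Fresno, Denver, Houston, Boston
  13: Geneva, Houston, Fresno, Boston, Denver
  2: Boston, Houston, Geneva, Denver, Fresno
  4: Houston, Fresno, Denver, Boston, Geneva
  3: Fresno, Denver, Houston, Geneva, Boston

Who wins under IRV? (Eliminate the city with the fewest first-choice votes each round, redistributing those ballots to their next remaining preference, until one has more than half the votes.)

Geneva

Round 1: Fresno 16, Geneva 14, Denver 9, Boston 5, Houston 4. Houston eliminated.
Round 2: Fresno 20, Geneva 14, Denver 9, Boston 5. Boston eliminated.
Round 3: Fresno 23, Geneva 16, Denver 9. Denver eliminated.
Round 4: Fresno 23, Geneva 25. Geneva has a majority (≥25).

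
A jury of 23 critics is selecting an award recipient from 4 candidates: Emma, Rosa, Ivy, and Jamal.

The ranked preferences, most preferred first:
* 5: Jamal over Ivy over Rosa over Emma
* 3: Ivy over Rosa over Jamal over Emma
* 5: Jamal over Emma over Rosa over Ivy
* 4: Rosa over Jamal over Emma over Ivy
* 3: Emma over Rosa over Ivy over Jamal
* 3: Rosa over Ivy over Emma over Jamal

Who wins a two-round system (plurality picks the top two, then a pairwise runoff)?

Round 1 first-place votes: Emma 3, Rosa 7, Ivy 3, Jamal 10. Jamal and Rosa advance.
Runoff: Jamal is ranked above Rosa on 10 ballots, Rosa above Jamal on 13.

Rosa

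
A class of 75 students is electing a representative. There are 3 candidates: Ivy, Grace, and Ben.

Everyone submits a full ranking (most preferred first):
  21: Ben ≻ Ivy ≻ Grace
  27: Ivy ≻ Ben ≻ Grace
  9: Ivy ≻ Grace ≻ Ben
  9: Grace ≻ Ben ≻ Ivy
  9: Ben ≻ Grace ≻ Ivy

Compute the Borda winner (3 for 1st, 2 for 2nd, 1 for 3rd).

Ben

Ivy: 21×2 + 27×3 + 9×3 + 9×1 + 9×1 = 168
Grace: 21×1 + 27×1 + 9×2 + 9×3 + 9×2 = 111
Ben: 21×3 + 27×2 + 9×1 + 9×2 + 9×3 = 171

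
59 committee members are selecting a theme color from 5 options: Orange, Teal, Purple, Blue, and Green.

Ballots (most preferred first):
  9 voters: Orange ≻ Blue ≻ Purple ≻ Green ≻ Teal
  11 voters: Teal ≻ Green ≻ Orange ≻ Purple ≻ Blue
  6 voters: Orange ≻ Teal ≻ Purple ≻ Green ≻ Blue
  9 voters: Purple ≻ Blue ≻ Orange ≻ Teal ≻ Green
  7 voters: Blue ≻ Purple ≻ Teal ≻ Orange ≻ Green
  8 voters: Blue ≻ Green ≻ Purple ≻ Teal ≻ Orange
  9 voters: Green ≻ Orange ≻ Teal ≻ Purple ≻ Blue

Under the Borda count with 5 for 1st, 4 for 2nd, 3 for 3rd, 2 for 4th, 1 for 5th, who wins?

Orange: 9×5 + 11×3 + 6×5 + 9×3 + 7×2 + 8×1 + 9×4 = 193
Teal: 9×1 + 11×5 + 6×4 + 9×2 + 7×3 + 8×2 + 9×3 = 170
Purple: 9×3 + 11×2 + 6×3 + 9×5 + 7×4 + 8×3 + 9×2 = 182
Blue: 9×4 + 11×1 + 6×1 + 9×4 + 7×5 + 8×5 + 9×1 = 173
Green: 9×2 + 11×4 + 6×2 + 9×1 + 7×1 + 8×4 + 9×5 = 167

Orange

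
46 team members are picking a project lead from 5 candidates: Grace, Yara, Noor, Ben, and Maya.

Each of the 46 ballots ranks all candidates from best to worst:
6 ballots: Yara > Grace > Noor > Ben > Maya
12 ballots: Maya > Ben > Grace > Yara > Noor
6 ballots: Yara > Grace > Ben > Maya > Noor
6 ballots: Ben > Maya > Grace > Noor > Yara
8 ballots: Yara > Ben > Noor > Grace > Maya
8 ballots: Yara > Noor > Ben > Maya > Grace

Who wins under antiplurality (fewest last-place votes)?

Ben

Last-place votes: Grace 8, Yara 6, Noor 18, Ben 0, Maya 14.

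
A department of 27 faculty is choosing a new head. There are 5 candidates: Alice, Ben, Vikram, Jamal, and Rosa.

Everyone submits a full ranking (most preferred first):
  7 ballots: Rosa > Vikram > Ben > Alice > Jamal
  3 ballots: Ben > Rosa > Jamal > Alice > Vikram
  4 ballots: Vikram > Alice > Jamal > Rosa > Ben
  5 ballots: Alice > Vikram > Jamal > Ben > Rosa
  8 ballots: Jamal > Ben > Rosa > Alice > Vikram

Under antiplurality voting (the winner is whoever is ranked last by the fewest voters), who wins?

Alice

Last-place votes: Alice 0, Ben 4, Vikram 11, Jamal 7, Rosa 5.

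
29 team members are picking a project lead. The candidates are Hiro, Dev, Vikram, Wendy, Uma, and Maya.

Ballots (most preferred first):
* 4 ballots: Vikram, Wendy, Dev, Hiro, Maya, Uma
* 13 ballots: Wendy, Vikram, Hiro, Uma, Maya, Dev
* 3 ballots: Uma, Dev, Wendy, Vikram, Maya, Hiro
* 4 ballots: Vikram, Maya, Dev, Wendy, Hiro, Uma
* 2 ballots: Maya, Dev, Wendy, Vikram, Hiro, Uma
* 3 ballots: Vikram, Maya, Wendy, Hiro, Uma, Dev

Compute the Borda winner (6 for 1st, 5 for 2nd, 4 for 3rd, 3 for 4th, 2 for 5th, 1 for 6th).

Vikram

Hiro: 4×3 + 13×4 + 3×1 + 4×2 + 2×2 + 3×3 = 88
Dev: 4×4 + 13×1 + 3×5 + 4×4 + 2×5 + 3×1 = 73
Vikram: 4×6 + 13×5 + 3×3 + 4×6 + 2×3 + 3×6 = 146
Wendy: 4×5 + 13×6 + 3×4 + 4×3 + 2×4 + 3×4 = 142
Uma: 4×1 + 13×3 + 3×6 + 4×1 + 2×1 + 3×2 = 73
Maya: 4×2 + 13×2 + 3×2 + 4×5 + 2×6 + 3×5 = 87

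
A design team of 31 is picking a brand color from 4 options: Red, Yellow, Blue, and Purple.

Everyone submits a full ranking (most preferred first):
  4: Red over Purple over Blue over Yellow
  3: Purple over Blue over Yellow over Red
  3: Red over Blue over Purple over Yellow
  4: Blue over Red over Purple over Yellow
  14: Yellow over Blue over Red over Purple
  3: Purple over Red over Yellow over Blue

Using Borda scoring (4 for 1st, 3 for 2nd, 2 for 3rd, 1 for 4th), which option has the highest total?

Blue

Red: 4×4 + 3×1 + 3×4 + 4×3 + 14×2 + 3×3 = 80
Yellow: 4×1 + 3×2 + 3×1 + 4×1 + 14×4 + 3×2 = 79
Blue: 4×2 + 3×3 + 3×3 + 4×4 + 14×3 + 3×1 = 87
Purple: 4×3 + 3×4 + 3×2 + 4×2 + 14×1 + 3×4 = 64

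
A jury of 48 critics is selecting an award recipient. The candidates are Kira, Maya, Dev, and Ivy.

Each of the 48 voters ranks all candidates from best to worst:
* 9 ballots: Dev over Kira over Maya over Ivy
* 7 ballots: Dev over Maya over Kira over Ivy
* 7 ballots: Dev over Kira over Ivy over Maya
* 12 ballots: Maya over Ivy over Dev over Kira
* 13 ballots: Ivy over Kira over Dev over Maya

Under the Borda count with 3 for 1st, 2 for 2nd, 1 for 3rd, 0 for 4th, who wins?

Kira: 9×2 + 7×1 + 7×2 + 12×0 + 13×2 = 65
Maya: 9×1 + 7×2 + 7×0 + 12×3 + 13×0 = 59
Dev: 9×3 + 7×3 + 7×3 + 12×1 + 13×1 = 94
Ivy: 9×0 + 7×0 + 7×1 + 12×2 + 13×3 = 70

Dev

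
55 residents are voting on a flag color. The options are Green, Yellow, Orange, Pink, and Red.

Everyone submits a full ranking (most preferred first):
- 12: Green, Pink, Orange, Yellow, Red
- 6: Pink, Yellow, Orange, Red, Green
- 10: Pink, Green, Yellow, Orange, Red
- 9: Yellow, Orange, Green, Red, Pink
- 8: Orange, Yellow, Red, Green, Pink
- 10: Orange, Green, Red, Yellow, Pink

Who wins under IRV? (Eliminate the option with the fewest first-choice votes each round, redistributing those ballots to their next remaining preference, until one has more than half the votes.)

Pink

Round 1: Green 12, Yellow 9, Orange 18, Pink 16, Red 0. Red eliminated.
Round 2: Green 12, Yellow 9, Orange 18, Pink 16. Yellow eliminated.
Round 3: Green 12, Orange 27, Pink 16. Green eliminated.
Round 4: Orange 27, Pink 28. Pink has a majority (≥28).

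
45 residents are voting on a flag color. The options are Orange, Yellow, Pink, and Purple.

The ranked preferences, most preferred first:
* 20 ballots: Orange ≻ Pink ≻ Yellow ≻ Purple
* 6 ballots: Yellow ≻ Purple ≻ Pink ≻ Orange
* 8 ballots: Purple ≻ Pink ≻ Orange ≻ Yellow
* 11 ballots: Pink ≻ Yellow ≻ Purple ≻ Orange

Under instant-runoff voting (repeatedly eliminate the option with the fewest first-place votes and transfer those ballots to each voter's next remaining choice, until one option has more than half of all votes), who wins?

Purple

Round 1: Orange 20, Yellow 6, Pink 11, Purple 8. Yellow eliminated.
Round 2: Orange 20, Pink 11, Purple 14. Pink eliminated.
Round 3: Orange 20, Purple 25. Purple has a majority (≥23).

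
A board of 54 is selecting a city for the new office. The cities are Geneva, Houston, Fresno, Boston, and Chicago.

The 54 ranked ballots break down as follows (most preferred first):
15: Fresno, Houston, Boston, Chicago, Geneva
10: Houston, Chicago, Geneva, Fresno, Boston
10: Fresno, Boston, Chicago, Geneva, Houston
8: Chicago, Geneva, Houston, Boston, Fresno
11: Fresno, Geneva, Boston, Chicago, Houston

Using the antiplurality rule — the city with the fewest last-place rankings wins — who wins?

Last-place votes: Geneva 15, Houston 21, Fresno 8, Boston 10, Chicago 0.

Chicago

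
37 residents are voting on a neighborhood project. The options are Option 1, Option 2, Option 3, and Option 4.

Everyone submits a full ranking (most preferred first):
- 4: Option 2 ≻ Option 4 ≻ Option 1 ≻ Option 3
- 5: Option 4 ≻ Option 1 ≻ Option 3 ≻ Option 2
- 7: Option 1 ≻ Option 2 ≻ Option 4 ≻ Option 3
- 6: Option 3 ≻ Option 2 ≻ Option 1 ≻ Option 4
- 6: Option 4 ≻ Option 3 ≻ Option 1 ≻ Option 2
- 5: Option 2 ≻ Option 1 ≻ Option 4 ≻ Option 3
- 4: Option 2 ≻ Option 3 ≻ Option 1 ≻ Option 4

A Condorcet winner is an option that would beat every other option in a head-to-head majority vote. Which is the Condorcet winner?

Option 2 vs Option 1: 19–18
Option 2 vs Option 3: 20–17
Option 2 vs Option 4: 26–11
Option 2 beats every other option.

Option 2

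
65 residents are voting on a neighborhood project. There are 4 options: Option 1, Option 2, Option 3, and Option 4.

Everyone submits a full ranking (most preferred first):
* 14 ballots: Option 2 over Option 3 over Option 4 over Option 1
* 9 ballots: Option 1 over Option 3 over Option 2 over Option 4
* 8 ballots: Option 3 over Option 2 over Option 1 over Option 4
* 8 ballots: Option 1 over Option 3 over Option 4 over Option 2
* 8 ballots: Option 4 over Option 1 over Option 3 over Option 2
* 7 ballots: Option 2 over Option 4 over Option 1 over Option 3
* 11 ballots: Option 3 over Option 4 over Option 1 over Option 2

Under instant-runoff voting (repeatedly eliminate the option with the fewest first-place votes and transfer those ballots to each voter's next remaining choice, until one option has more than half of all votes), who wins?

Option 1

Round 1: Option 1 17, Option 2 21, Option 3 19, Option 4 8. Option 4 eliminated.
Round 2: Option 1 25, Option 2 21, Option 3 19. Option 3 eliminated.
Round 3: Option 1 36, Option 2 29. Option 1 has a majority (≥33).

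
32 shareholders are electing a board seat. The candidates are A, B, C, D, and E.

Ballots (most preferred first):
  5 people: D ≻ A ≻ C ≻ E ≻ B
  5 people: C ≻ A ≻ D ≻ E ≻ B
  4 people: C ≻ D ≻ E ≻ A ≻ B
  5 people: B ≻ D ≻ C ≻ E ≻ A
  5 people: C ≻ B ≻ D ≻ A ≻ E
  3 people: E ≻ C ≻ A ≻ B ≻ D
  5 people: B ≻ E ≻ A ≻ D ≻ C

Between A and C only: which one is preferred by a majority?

A is ranked above C on 10 ballots; C above A on 22.

C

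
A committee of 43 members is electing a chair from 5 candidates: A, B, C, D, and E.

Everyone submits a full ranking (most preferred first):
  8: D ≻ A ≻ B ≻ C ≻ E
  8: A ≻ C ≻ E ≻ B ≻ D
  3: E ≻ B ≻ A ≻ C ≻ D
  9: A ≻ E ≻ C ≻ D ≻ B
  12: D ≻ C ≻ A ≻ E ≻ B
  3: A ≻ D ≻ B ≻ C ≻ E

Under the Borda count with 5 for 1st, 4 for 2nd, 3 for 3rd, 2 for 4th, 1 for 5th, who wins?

A

A: 8×4 + 8×5 + 3×3 + 9×5 + 12×3 + 3×5 = 177
B: 8×3 + 8×2 + 3×4 + 9×1 + 12×1 + 3×3 = 82
C: 8×2 + 8×4 + 3×2 + 9×3 + 12×4 + 3×2 = 135
D: 8×5 + 8×1 + 3×1 + 9×2 + 12×5 + 3×4 = 141
E: 8×1 + 8×3 + 3×5 + 9×4 + 12×2 + 3×1 = 110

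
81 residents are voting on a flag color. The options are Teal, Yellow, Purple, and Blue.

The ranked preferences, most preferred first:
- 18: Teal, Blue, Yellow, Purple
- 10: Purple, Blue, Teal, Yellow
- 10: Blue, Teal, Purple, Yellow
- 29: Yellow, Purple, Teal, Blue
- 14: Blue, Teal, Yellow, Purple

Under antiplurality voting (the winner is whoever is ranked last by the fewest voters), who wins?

Last-place votes: Teal 0, Yellow 20, Purple 32, Blue 29.

Teal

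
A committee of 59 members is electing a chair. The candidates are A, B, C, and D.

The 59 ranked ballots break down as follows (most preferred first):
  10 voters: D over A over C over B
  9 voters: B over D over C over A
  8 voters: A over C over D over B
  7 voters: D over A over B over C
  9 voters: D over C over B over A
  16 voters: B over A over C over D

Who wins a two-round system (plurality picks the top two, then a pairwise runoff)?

Round 1 first-place votes: A 8, B 25, C 0, D 26. D and B advance.
Runoff: D is ranked above B on 34 ballots, B above D on 25.

D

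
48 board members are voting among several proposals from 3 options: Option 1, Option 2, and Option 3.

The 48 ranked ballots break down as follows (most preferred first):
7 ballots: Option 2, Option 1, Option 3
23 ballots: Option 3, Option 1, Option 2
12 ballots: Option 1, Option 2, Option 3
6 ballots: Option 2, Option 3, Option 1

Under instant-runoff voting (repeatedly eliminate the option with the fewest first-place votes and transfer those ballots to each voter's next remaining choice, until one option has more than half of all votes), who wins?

Round 1: Option 1 12, Option 2 13, Option 3 23. Option 1 eliminated.
Round 2: Option 2 25, Option 3 23. Option 2 has a majority (≥25).

Option 2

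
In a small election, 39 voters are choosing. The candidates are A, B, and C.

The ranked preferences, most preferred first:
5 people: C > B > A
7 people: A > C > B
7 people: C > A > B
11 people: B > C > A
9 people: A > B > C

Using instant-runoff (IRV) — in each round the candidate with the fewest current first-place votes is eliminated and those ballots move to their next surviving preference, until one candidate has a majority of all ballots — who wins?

C

Round 1: A 16, B 11, C 12. B eliminated.
Round 2: A 16, C 23. C has a majority (≥20).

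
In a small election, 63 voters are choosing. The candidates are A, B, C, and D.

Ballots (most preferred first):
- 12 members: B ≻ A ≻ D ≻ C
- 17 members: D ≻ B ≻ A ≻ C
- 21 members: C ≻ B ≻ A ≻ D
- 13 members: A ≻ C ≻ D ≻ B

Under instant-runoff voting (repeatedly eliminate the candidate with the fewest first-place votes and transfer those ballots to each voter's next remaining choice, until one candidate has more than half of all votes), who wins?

Round 1: A 13, B 12, C 21, D 17. B eliminated.
Round 2: A 25, C 21, D 17. D eliminated.
Round 3: A 42, C 21. A has a majority (≥32).

A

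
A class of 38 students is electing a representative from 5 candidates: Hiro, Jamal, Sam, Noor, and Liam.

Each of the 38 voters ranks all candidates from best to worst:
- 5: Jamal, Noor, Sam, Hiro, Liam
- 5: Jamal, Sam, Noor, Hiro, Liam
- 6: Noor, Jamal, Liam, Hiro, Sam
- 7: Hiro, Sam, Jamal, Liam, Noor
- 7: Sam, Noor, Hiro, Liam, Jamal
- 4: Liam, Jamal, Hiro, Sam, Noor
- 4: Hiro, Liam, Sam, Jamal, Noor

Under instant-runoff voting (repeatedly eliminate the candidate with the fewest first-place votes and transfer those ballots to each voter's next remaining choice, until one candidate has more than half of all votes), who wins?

Jamal

Round 1: Hiro 11, Jamal 10, Sam 7, Noor 6, Liam 4. Liam eliminated.
Round 2: Hiro 11, Jamal 14, Sam 7, Noor 6. Noor eliminated.
Round 3: Hiro 11, Jamal 20, Sam 7. Jamal has a majority (≥20).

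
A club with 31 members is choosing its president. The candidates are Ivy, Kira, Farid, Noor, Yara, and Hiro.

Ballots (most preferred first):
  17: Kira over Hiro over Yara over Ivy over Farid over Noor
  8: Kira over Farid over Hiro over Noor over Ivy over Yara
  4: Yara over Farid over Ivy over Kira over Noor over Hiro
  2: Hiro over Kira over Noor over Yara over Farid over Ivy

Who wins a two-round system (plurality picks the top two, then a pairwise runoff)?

Round 1 first-place votes: Ivy 0, Kira 25, Farid 0, Noor 0, Yara 4, Hiro 2. Kira and Yara advance.
Runoff: Kira is ranked above Yara on 27 ballots, Yara above Kira on 4.

Kira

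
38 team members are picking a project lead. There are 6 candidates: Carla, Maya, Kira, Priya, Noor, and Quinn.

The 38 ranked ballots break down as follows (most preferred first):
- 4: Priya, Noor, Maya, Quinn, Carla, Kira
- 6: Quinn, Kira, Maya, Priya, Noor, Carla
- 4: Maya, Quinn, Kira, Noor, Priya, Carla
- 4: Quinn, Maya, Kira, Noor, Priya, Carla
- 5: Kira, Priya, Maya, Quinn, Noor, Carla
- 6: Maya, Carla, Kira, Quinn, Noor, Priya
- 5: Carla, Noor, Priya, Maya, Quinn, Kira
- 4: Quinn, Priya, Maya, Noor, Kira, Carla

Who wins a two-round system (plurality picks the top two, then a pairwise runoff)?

Round 1 first-place votes: Carla 5, Maya 10, Kira 5, Priya 4, Noor 0, Quinn 14. Quinn and Maya advance.
Runoff: Quinn is ranked above Maya on 14 ballots, Maya above Quinn on 24.

Maya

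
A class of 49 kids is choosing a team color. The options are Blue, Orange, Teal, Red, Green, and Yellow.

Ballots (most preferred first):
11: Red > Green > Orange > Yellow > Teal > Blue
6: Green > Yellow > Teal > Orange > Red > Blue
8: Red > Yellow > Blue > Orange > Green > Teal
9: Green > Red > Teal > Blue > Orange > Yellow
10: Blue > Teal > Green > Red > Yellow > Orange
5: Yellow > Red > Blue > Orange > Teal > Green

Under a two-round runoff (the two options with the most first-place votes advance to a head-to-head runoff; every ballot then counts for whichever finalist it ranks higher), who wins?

Round 1 first-place votes: Blue 10, Orange 0, Teal 0, Red 19, Green 15, Yellow 5. Red and Green advance.
Runoff: Red is ranked above Green on 24 ballots, Green above Red on 25.

Green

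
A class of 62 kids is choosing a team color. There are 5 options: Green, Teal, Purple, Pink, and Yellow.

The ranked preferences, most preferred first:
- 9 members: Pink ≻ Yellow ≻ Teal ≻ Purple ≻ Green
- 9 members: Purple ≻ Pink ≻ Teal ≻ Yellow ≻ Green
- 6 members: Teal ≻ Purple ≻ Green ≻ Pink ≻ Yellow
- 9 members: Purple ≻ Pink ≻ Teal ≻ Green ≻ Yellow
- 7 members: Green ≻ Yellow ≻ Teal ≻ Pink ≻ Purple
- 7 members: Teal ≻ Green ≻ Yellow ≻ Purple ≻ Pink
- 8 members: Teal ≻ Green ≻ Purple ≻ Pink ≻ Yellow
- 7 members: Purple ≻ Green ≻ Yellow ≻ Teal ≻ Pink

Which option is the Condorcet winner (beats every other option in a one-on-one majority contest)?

Teal vs Green: 48–14
Teal vs Purple: 37–25
Teal vs Pink: 35–27
Teal vs Yellow: 39–23
Teal beats every other option.

Teal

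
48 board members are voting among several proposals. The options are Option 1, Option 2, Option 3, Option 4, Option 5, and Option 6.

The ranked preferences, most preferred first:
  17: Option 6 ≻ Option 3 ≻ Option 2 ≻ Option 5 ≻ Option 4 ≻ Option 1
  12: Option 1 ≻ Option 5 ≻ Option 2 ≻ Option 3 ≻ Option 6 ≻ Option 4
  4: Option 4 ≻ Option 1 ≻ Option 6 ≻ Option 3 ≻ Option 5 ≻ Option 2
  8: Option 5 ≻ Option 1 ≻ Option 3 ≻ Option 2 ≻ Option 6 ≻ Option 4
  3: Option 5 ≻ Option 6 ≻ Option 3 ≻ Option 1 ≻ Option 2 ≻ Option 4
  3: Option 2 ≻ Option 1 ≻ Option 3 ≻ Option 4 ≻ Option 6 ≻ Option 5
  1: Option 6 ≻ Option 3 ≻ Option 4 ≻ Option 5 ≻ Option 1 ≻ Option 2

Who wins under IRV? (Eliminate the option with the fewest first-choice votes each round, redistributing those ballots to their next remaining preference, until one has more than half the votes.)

Option 1

Round 1: Option 1 12, Option 2 3, Option 3 0, Option 4 4, Option 5 11, Option 6 18. Option 3 eliminated.
Round 2: Option 1 12, Option 2 3, Option 4 4, Option 5 11, Option 6 18. Option 2 eliminated.
Round 3: Option 1 15, Option 4 4, Option 5 11, Option 6 18. Option 4 eliminated.
Round 4: Option 1 19, Option 5 11, Option 6 18. Option 5 eliminated.
Round 5: Option 1 27, Option 6 21. Option 1 has a majority (≥25).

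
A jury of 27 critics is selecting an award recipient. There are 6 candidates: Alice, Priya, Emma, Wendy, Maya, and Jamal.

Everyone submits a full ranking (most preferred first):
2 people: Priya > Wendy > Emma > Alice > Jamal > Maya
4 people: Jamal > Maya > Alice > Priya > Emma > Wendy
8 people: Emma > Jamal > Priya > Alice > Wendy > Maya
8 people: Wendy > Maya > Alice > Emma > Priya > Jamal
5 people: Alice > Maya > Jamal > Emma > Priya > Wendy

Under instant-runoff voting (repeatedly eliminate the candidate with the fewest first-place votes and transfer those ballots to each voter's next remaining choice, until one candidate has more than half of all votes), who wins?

Round 1: Alice 5, Priya 2, Emma 8, Wendy 8, Maya 0, Jamal 4. Maya eliminated.
Round 2: Alice 5, Priya 2, Emma 8, Wendy 8, Jamal 4. Priya eliminated.
Round 3: Alice 5, Emma 8, Wendy 10, Jamal 4. Jamal eliminated.
Round 4: Alice 9, Emma 8, Wendy 10. Emma eliminated.
Round 5: Alice 17, Wendy 10. Alice has a majority (≥14).

Alice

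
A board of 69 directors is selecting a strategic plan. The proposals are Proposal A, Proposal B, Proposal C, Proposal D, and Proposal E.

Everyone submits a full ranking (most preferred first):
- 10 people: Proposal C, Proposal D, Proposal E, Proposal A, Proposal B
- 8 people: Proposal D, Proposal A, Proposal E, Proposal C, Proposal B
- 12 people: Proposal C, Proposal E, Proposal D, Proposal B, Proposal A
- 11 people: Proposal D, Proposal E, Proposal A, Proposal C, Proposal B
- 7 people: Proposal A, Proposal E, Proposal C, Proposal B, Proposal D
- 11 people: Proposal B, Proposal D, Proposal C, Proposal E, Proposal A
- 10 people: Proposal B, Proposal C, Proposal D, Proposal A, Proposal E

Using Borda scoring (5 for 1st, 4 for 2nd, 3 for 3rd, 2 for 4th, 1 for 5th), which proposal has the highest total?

Proposal D

Proposal A: 10×2 + 8×4 + 12×1 + 11×3 + 7×5 + 11×1 + 10×2 = 163
Proposal B: 10×1 + 8×1 + 12×2 + 11×1 + 7×2 + 11×5 + 10×5 = 172
Proposal C: 10×5 + 8×2 + 12×5 + 11×2 + 7×3 + 11×3 + 10×4 = 242
Proposal D: 10×4 + 8×5 + 12×3 + 11×5 + 7×1 + 11×4 + 10×3 = 252
Proposal E: 10×3 + 8×3 + 12×4 + 11×4 + 7×4 + 11×2 + 10×1 = 206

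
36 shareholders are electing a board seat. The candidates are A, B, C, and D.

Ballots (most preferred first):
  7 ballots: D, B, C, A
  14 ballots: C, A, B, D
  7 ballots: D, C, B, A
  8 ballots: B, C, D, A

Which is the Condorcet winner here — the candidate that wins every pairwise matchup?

C vs A: 36–0
C vs B: 21–15
C vs D: 22–14
C beats every other candidate.

C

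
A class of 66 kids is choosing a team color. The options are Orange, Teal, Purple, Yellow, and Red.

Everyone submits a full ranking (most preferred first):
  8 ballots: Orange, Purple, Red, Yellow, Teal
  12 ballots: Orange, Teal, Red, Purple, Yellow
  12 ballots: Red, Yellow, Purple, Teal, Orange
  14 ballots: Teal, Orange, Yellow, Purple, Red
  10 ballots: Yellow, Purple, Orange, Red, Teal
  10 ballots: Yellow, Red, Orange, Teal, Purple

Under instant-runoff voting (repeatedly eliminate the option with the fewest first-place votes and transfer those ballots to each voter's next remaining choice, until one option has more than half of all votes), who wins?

Round 1: Orange 20, Teal 14, Purple 0, Yellow 20, Red 12. Purple eliminated.
Round 2: Orange 20, Teal 14, Yellow 20, Red 12. Red eliminated.
Round 3: Orange 20, Teal 14, Yellow 32. Teal eliminated.
Round 4: Orange 34, Yellow 32. Orange has a majority (≥34).

Orange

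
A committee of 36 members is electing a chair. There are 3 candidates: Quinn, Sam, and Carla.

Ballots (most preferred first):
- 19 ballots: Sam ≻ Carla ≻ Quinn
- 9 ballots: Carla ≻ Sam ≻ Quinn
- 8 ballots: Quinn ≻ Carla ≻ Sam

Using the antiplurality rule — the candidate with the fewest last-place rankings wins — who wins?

Last-place votes: Quinn 28, Sam 8, Carla 0.

Carla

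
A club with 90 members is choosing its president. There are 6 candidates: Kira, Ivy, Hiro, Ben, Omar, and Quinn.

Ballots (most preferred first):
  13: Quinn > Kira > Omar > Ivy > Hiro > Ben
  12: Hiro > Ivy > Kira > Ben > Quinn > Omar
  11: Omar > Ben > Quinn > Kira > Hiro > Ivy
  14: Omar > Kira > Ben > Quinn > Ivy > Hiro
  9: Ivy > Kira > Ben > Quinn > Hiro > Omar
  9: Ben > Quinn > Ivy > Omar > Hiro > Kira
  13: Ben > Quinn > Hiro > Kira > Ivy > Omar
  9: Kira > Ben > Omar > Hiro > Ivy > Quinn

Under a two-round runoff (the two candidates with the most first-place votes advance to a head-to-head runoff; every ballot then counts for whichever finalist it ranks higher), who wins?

Round 1 first-place votes: Kira 9, Ivy 9, Hiro 12, Ben 22, Omar 25, Quinn 13. Omar and Ben advance.
Runoff: Omar is ranked above Ben on 38 ballots, Ben above Omar on 52.

Ben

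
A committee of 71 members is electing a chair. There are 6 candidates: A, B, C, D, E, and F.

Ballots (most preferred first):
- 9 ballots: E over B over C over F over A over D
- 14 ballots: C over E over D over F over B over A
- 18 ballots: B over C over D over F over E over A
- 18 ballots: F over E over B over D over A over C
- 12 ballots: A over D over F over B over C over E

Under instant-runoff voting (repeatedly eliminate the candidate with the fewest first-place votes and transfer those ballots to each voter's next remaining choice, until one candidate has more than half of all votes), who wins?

F

Round 1: A 12, B 18, C 14, D 0, E 9, F 18. D eliminated.
Round 2: A 12, B 18, C 14, E 9, F 18. E eliminated.
Round 3: A 12, B 27, C 14, F 18. A eliminated.
Round 4: B 27, C 14, F 30. C eliminated.
Round 5: B 27, F 44. F has a majority (≥36).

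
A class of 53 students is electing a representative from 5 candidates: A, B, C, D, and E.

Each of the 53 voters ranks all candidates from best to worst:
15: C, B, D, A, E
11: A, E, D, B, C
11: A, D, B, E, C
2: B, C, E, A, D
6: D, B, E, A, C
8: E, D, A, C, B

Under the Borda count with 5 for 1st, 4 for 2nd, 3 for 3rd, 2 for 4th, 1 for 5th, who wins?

D

A: 15×2 + 11×5 + 11×5 + 2×2 + 6×2 + 8×3 = 180
B: 15×4 + 11×2 + 11×3 + 2×5 + 6×4 + 8×1 = 157
C: 15×5 + 11×1 + 11×1 + 2×4 + 6×1 + 8×2 = 127
D: 15×3 + 11×3 + 11×4 + 2×1 + 6×5 + 8×4 = 186
E: 15×1 + 11×4 + 11×2 + 2×3 + 6×3 + 8×5 = 145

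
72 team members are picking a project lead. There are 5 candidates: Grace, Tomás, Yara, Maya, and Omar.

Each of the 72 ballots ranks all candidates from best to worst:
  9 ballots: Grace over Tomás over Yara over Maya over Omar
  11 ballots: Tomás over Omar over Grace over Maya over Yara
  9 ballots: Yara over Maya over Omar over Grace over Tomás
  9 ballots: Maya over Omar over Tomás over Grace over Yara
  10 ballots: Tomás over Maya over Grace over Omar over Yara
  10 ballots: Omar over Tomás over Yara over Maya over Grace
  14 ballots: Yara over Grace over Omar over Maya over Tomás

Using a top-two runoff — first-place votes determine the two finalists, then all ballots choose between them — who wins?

Tomás

Round 1 first-place votes: Grace 9, Tomás 21, Yara 23, Maya 9, Omar 10. Yara and Tomás advance.
Runoff: Yara is ranked above Tomás on 23 ballots, Tomás above Yara on 49.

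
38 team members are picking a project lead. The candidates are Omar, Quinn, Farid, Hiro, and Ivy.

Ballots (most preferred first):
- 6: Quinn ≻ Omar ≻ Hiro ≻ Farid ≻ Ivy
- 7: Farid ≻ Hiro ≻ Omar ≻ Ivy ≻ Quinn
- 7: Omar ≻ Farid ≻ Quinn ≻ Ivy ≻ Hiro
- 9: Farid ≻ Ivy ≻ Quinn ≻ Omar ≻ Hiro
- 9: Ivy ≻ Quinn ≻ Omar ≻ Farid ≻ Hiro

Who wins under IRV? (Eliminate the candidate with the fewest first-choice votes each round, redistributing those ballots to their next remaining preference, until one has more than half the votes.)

Round 1: Omar 7, Quinn 6, Farid 16, Hiro 0, Ivy 9. Hiro eliminated.
Round 2: Omar 7, Quinn 6, Farid 16, Ivy 9. Quinn eliminated.
Round 3: Omar 13, Farid 16, Ivy 9. Ivy eliminated.
Round 4: Omar 22, Farid 16. Omar has a majority (≥20).

Omar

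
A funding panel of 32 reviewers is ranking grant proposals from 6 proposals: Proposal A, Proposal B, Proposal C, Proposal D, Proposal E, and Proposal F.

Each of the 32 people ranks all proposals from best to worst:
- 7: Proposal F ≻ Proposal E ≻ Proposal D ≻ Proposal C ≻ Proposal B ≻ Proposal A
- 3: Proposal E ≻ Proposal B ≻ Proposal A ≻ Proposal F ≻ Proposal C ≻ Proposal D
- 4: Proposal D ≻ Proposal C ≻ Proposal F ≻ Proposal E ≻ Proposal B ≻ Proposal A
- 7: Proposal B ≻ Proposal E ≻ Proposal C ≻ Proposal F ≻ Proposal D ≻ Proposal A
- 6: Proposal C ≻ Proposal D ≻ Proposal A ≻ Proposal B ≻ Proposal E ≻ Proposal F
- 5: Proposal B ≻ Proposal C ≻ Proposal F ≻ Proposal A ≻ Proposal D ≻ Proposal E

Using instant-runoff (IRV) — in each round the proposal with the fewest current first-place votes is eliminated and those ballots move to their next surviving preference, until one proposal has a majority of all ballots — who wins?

Proposal C

Round 1: Proposal A 0, Proposal B 12, Proposal C 6, Proposal D 4, Proposal E 3, Proposal F 7. Proposal A eliminated.
Round 2: Proposal B 12, Proposal C 6, Proposal D 4, Proposal E 3, Proposal F 7. Proposal E eliminated.
Round 3: Proposal B 15, Proposal C 6, Proposal D 4, Proposal F 7. Proposal D eliminated.
Round 4: Proposal B 15, Proposal C 10, Proposal F 7. Proposal F eliminated.
Round 5: Proposal B 15, Proposal C 17. Proposal C has a majority (≥17).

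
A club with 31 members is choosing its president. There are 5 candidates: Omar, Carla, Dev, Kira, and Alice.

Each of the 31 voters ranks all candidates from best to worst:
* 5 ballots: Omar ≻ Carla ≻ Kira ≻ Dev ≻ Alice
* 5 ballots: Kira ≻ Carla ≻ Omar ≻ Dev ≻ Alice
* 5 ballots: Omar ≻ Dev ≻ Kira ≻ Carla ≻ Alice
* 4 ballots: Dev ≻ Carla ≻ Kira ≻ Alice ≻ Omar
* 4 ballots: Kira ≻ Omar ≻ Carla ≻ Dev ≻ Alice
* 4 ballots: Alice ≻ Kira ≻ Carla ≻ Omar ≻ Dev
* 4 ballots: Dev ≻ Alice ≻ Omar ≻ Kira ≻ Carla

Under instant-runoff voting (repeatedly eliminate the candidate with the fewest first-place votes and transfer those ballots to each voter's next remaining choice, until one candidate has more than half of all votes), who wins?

Kira

Round 1: Omar 10, Carla 0, Dev 8, Kira 9, Alice 4. Carla eliminated.
Round 2: Omar 10, Dev 8, Kira 9, Alice 4. Alice eliminated.
Round 3: Omar 10, Dev 8, Kira 13. Dev eliminated.
Round 4: Omar 14, Kira 17. Kira has a majority (≥16).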